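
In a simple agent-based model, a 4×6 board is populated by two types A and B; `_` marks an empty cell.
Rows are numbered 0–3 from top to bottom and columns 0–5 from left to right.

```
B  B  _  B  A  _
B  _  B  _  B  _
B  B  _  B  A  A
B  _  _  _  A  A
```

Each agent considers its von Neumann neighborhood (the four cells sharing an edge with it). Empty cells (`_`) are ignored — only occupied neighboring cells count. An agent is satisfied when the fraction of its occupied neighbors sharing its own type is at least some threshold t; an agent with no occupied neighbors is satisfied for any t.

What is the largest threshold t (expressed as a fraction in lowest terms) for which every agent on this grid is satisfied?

Row 0: (0,0)B 2/2 · (0,1)B 1/1 · (0,3)B 0/1 · (0,4)A 0/2
Row 1: (1,0)B 2/2 · (1,2)B — no occupied neighbors · (1,4)B 0/2
Row 2: (2,0)B 3/3 · (2,1)B 1/1 · (2,3)B 0/1 · (2,4)A 2/4 · (2,5)A 2/2
Row 3: (3,0)B 1/1 · (3,4)A 2/2 · (3,5)A 2/2
The smallest same-type fraction is 0/1 at (0,3), which reduces to 0/1. Any threshold above that leaves this agent unsatisfied.

0/1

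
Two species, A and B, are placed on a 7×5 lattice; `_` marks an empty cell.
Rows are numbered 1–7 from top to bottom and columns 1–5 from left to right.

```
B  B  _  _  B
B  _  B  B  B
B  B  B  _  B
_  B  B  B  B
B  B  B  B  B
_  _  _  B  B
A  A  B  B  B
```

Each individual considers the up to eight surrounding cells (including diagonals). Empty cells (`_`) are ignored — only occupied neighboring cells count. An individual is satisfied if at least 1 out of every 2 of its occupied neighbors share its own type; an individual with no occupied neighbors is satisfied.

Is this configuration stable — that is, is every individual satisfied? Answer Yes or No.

(1,1)B 2/2 ✓
(1,2)B 3/3 ✓
(1,5)B 2/2 ✓
(2,1)B 4/4 ✓
(2,3)B 4/4 ✓
(2,4)B 5/5 ✓
(2,5)B 3/3 ✓
(3,1)B 3/3 ✓
(3,2)B 6/6 ✓
(3,3)B 6/6 ✓
(3,5)B 4/4 ✓
(4,2)B 7/7 ✓
(4,3)B 7/7 ✓
(4,4)B 7/7 ✓
(4,5)B 4/4 ✓
(5,1)B 2/2 ✓
(5,2)B 4/4 ✓
(5,3)B 6/6 ✓
(5,4)B 7/7 ✓
(5,5)B 5/5 ✓
(6,4)B 7/7 ✓
(6,5)B 5/5 ✓
(7,1)A 1/1 ✓
(7,2)A 1/2 ✓
(7,3)B 2/3 ✓
(7,4)B 4/4 ✓
(7,5)B 3/3 ✓
All meet the threshold, so the configuration is stable.

Yes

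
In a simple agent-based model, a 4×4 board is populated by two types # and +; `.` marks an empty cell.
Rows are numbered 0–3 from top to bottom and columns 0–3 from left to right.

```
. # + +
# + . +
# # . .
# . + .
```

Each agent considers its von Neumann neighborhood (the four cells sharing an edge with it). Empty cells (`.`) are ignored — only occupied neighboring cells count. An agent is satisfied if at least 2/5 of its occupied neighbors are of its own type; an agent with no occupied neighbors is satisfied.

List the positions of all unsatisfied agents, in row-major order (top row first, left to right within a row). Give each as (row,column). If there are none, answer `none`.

Row 0: (0,1)# 0/2 not · (0,2)+ 1/2 satisfied · (0,3)+ 2/2 satisfied
Row 1: (1,0)# 1/2 satisfied · (1,1)+ 0/3 not · (1,3)+ 1/1 satisfied
Row 2: (2,0)# 3/3 satisfied · (2,1)# 1/2 satisfied
Row 3: (3,0)# 1/1 satisfied · (3,2)+ 0/0 satisfied

(0,1), (1,1)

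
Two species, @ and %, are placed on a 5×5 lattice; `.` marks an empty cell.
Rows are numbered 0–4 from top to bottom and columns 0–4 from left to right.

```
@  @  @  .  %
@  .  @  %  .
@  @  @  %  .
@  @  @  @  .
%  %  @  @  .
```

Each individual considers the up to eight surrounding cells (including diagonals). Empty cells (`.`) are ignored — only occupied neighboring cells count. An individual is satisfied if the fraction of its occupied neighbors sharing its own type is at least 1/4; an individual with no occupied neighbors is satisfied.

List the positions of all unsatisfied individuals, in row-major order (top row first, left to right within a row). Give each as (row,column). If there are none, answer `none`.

(0,0)@ 2/2 satisfied
(0,1)@ 4/4 satisfied
(0,2)@ 2/3 satisfied
(0,4)% 1/1 satisfied
(1,0)@ 4/4 satisfied
(1,2)@ 4/6 satisfied
(1,3)% 2/5 satisfied
(2,0)@ 4/4 satisfied
(2,1)@ 7/7 satisfied
(2,2)@ 5/7 satisfied
(2,3)% 1/5 not
(3,0)@ 3/5 satisfied
(3,1)@ 6/8 satisfied
(3,2)@ 6/8 satisfied
(3,3)@ 4/5 satisfied
(4,0)% 1/3 satisfied
(4,1)% 1/5 not
(4,2)@ 4/5 satisfied
(4,3)@ 3/3 satisfied

(2,3), (4,1)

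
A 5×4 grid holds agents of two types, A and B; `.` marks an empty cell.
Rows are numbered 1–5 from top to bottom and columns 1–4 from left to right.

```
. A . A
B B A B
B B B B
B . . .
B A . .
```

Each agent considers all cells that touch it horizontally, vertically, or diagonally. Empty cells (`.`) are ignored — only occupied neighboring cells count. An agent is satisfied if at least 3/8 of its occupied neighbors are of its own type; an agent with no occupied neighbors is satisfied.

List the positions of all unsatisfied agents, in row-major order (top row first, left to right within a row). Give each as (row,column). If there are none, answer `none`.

(1,2)A 1/3 unhappy
(1,4)A 1/2 ok
(2,1)B 3/4 ok
(2,2)B 4/6 ok
(2,3)A 2/7 unhappy
(2,4)B 2/4 ok
(3,1)B 4/4 ok
(3,2)B 5/6 ok
(3,3)B 4/5 ok
(3,4)B 2/3 ok
(4,1)B 3/4 ok
(5,1)B 1/2 ok
(5,2)A 0/2 unhappy

(1,2), (2,3), (5,2)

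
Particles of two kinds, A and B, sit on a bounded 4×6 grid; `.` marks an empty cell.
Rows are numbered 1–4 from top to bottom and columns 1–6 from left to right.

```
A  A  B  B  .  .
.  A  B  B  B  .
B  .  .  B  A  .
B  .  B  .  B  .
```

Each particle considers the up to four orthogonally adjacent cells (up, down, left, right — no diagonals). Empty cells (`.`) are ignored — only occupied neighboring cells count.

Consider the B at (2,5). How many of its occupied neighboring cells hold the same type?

Occupied neighbors of (2,5): (3,5)=A, (2,4)=B.
Same type (B): 1 of 2.

1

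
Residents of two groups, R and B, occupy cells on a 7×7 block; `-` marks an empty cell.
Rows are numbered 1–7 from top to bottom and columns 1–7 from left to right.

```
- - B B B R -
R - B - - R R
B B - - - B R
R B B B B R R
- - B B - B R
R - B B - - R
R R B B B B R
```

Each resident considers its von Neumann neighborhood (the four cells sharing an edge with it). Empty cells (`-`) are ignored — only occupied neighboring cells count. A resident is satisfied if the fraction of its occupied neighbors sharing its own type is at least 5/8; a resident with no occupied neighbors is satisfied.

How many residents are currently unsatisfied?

12

(1,3)B 2/2 ok
(1,4)B 2/2 ok
(1,5)B 1/2 unhappy
(1,6)R 1/2 unhappy
(2,1)R 0/1 unhappy
(2,3)B 1/1 ok
(2,6)R 2/3 ok
(2,7)R 2/2 ok
(3,1)B 1/3 unhappy
(3,2)B 2/2 ok
(3,6)B 0/3 unhappy
(3,7)R 2/3 ok
(4,1)R 0/2 unhappy
(4,2)B 2/3 ok
(4,3)B 3/3 ok
(4,4)B 3/3 ok
(4,5)B 1/2 unhappy
(4,6)R 1/4 unhappy
(4,7)R 3/3 ok
(5,3)B 3/3 ok
(5,4)B 3/3 ok
(5,6)B 0/2 unhappy
(5,7)R 2/3 ok
(6,1)R 1/1 ok
(6,3)B 3/3 ok
(6,4)B 3/3 ok
(6,7)R 2/2 ok
(7,1)R 2/2 ok
(7,2)R 1/2 unhappy
(7,3)B 2/3 ok
(7,4)B 3/3 ok
(7,5)B 2/2 ok
(7,6)B 1/2 unhappy
(7,7)R 1/2 unhappy
Unsatisfied: (1,5), (1,6), (2,1), (3,1), (3,6), (4,1), (4,5), (4,6), (5,6), (7,2), (7,6), (7,7) — 12 in total.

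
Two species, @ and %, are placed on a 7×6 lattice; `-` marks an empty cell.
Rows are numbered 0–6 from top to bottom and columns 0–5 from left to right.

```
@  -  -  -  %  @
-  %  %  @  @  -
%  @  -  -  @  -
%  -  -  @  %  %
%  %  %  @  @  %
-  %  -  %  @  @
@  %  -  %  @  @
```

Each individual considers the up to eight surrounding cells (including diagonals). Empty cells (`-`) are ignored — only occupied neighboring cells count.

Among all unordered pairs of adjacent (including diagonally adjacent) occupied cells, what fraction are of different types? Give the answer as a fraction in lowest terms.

28/61

Scan each occupied cell's neighbors to the right and below (and the two forward diagonals) so each pair is counted once.
From row 0: 4 unlike of 5 pairs (running 4/5).
From row 1: 3 unlike of 8 pairs (running 7/13).
From row 2: 4 unlike of 6 pairs (running 11/19).
From row 3: 5 unlike of 12 pairs (running 16/31).
From row 4: 6 unlike of 16 pairs (running 22/47).
From row 5: 4 unlike of 11 pairs (running 26/58).
From row 6: 2 unlike of 3 pairs (running 28/61).
Total adjacent occupied pairs: 61; unlike-type pairs: 28.
28/61 is already in lowest terms.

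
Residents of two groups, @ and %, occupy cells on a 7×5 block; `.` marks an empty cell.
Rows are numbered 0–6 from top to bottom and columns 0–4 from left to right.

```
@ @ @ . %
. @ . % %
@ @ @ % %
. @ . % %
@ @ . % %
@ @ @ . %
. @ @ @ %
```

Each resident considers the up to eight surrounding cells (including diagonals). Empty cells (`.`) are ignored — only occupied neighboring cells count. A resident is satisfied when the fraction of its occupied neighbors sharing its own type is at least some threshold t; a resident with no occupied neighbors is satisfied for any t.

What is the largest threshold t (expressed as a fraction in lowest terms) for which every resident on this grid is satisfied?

(0,0)@ 2/2
(0,1)@ 3/3
(0,2)@ 2/3
(0,4)% 2/2
(1,1)@ 6/6
(1,3)% 4/6
(1,4)% 4/4
(2,0)@ 3/3
(2,1)@ 4/4
(2,2)@ 3/6
(2,3)% 5/6
(2,4)% 5/5
(3,1)@ 5/5
(3,3)% 5/6
(3,4)% 5/5
(4,0)@ 4/4
(4,1)@ 5/5
(4,3)% 4/5
(4,4)% 4/4
(5,0)@ 4/4
(5,1)@ 6/6
(5,2)@ 5/6
(5,4)% 3/4
(6,1)@ 4/4
(6,2)@ 4/4
(6,3)@ 2/4
(6,4)% 1/2
The smallest same-type fraction is 3/6 at (2,2), which reduces to 1/2. Any threshold above that leaves this resident unsatisfied.

1/2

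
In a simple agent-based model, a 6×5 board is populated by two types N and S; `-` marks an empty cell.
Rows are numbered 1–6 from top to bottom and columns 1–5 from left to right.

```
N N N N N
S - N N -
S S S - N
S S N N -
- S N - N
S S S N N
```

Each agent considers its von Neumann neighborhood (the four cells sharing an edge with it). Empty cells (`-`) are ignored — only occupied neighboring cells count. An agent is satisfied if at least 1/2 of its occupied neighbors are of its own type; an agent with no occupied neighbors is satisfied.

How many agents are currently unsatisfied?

(1,1)N 1/2 ok
(1,2)N 2/2 ok
(1,3)N 3/3 ok
(1,4)N 3/3 ok
(1,5)N 1/1 ok
(2,1)S 1/2 ok
(2,3)N 2/3 ok
(2,4)N 2/2 ok
(3,1)S 3/3 ok
(3,2)S 3/3 ok
(3,3)S 1/3 unhappy
(3,5)N 0/0 ok
(4,1)S 2/2 ok
(4,2)S 3/4 ok
(4,3)N 2/4 ok
(4,4)N 1/1 ok
(5,2)S 2/3 ok
(5,3)N 1/3 unhappy
(5,5)N 1/1 ok
(6,1)S 1/1 ok
(6,2)S 3/3 ok
(6,3)S 1/3 unhappy
(6,4)N 1/2 ok
(6,5)N 2/2 ok
Unsatisfied: (3,3), (5,3), (6,3) — 3 in total.

3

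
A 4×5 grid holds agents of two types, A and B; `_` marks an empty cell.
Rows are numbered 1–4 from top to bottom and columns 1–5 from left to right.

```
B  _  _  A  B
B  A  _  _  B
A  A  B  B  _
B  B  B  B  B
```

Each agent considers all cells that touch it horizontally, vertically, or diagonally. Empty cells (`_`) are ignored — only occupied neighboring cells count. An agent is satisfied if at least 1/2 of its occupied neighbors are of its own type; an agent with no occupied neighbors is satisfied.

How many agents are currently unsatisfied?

6

Row 1: (1,1)B 1/2 ✓ · (1,4)A 0/2 ✗ · (1,5)B 1/2 ✓
Row 2: (2,1)B 1/4 ✗ · (2,2)A 2/5 ✗ · (2,5)B 2/3 ✓
Row 3: (3,1)A 2/5 ✗ · (3,2)A 2/7 ✗ · (3,3)B 4/6 ✓ · (3,4)B 5/5 ✓
Row 4: (4,1)B 1/3 ✗ · (4,2)B 3/5 ✓ · (4,3)B 4/5 ✓ · (4,4)B 4/4 ✓ · (4,5)B 2/2 ✓
Unsatisfied: (1,4), (2,1), (2,2), (3,1), (3,2), (4,1) — 6 in total.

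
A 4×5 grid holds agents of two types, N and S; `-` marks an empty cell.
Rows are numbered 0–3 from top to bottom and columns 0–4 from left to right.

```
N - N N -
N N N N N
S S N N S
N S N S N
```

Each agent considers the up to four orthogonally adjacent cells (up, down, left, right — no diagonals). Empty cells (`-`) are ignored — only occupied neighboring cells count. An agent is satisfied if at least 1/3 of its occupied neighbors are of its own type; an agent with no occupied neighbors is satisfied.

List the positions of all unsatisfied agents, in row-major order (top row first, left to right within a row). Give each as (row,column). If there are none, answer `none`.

Row 0: (0,0)N 1/1 ✓ · (0,2)N 2/2 ✓ · (0,3)N 2/2 ✓
Row 1: (1,0)N 2/3 ✓ · (1,1)N 2/3 ✓ · (1,2)N 4/4 ✓ · (1,3)N 4/4 ✓ · (1,4)N 1/2 ✓
Row 2: (2,0)S 1/3 ✓ · (2,1)S 2/4 ✓ · (2,2)N 3/4 ✓ · (2,3)N 2/4 ✓ · (2,4)S 0/3 ✗
Row 3: (3,0)N 0/2 ✗ · (3,1)S 1/3 ✓ · (3,2)N 1/3 ✓ · (3,3)S 0/3 ✗ · (3,4)N 0/2 ✗

(2,4), (3,0), (3,3), (3,4)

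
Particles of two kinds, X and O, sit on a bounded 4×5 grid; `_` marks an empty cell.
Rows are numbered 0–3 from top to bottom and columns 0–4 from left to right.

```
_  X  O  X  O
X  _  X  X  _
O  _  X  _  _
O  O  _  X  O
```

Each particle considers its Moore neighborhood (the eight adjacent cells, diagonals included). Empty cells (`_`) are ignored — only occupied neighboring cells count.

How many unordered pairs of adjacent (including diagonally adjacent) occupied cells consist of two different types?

Scan each occupied cell's neighbors to the right and below (and the two forward diagonals) so each pair is counted once.
From row 0: 6 unlike of 10 pairs (running 6/10).
From row 1: 1 unlike of 4 pairs (running 7/14).
From row 2: 1 unlike of 4 pairs (running 8/18).
From row 3: 1 unlike of 2 pairs (running 9/20).
Total adjacent occupied pairs: 20; unlike-type pairs: 9.

9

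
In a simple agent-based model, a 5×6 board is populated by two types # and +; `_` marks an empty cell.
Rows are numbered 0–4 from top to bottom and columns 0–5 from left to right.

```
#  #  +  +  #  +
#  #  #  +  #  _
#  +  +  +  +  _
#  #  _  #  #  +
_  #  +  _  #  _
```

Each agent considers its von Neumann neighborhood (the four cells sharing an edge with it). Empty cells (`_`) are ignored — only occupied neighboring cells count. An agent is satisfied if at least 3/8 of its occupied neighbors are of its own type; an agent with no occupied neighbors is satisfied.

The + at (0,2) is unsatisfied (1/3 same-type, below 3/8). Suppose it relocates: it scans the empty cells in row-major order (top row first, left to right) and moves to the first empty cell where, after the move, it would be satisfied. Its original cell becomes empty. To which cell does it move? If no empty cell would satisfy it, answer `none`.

(1,5)

Vacating (0,2). Empty cells in order:
  (1,5): 1/2 same-type → satisfied — stop here.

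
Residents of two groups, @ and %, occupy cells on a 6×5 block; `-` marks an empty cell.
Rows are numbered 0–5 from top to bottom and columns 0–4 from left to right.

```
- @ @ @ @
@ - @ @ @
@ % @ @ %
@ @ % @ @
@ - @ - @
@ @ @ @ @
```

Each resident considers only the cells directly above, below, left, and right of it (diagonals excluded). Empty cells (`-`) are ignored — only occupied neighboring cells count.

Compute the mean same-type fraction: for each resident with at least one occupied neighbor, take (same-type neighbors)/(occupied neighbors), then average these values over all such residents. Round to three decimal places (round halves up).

0.760

Row 0: (0,1)@ 1/1 · (0,2)@ 3/3 · (0,3)@ 3/3 · (0,4)@ 2/2
Row 1: (1,0)@ 1/1 · (1,2)@ 3/3 · (1,3)@ 4/4 · (1,4)@ 2/3
Row 2: (2,0)@ 2/3 · (2,1)% 0/3 · (2,2)@ 2/4 · (2,3)@ 3/4 · (2,4)% 0/3
Row 3: (3,0)@ 3/3 · (3,1)@ 1/3 · (3,2)% 0/4 · (3,3)@ 2/3 · (3,4)@ 2/3
Row 4: (4,0)@ 2/2 · (4,2)@ 1/2 · (4,4)@ 2/2
Row 5: (5,0)@ 2/2 · (5,1)@ 2/2 · (5,2)@ 3/3 · (5,3)@ 2/2 · (5,4)@ 2/2
Sum over 26 residents: 1/1 + 3/3 + 3/3 + 2/2 + 1/1 + 3/3 + 4/4 + 2/3 + 2/3 + 0/3 + 2/4 + 3/4 + 0/3 + 3/3 + 1/3 + 0/4 + 2/3 + 2/3 + 2/2 + 1/2 + 2/2 + 2/2 + 2/2 + 3/3 + 2/2 + 2/2 = 79/4; mean = 79/4 ÷ 26 = 79/104 = 0.759615… → 0.760.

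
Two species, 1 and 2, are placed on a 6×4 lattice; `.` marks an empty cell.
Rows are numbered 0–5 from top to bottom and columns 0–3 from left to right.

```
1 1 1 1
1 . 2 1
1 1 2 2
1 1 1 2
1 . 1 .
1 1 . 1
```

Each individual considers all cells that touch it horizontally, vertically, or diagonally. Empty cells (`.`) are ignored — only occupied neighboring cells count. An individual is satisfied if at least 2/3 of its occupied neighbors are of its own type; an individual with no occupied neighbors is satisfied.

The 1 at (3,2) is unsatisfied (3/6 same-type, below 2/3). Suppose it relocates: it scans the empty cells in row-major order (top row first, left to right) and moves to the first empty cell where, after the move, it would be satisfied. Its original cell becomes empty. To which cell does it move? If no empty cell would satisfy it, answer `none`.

(1,1)

Vacating (3,2). Empty cells in order:
  (1,1): 6/8 same-type → satisfied — stop here.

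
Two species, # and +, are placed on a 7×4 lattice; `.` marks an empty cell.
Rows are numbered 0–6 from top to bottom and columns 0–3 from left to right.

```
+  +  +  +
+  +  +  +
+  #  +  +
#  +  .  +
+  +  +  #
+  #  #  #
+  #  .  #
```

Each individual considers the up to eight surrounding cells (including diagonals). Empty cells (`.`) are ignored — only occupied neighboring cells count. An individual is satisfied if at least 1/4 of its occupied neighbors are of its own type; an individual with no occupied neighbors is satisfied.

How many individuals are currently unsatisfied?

2

(0,0)+ 3/3 ok
(0,1)+ 5/5 ok
(0,2)+ 5/5 ok
(0,3)+ 3/3 ok
(1,0)+ 4/5 ok
(1,1)+ 7/8 ok
(1,2)+ 7/8 ok
(1,3)+ 5/5 ok
(2,0)+ 3/5 ok
(2,1)# 1/7 unhappy
(2,2)+ 6/7 ok
(2,3)+ 4/4 ok
(3,0)# 1/5 unhappy
(3,1)+ 5/7 ok
(3,3)+ 3/4 ok
(4,0)+ 3/5 ok
(4,1)+ 4/7 ok
(4,2)+ 3/7 ok
(4,3)# 2/4 ok
(5,0)+ 3/5 ok
(5,1)# 2/7 ok
(5,2)# 5/7 ok
(5,3)# 3/4 ok
(6,0)+ 1/3 ok
(6,1)# 2/4 ok
(6,3)# 2/2 ok
Unsatisfied: (2,1), (3,0) — 2 in total.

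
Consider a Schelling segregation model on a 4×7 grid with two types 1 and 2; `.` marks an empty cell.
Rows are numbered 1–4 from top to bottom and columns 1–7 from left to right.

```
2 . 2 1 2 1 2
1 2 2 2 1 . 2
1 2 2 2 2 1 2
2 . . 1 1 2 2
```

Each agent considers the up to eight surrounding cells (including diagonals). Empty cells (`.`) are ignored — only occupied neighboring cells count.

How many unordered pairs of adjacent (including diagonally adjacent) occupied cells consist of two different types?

28

Scan each occupied cell's neighbors to the right and below (and the two forward diagonals) so each pair is counted once.
From row 1: 9 unlike of 17 pairs (running 9/17).
From row 2: 7 unlike of 20 pairs (running 16/37).
From row 3: 11 unlike of 19 pairs (running 27/56).
From row 4: 1 unlike of 3 pairs (running 28/59).
Total adjacent occupied pairs: 59; unlike-type pairs: 28.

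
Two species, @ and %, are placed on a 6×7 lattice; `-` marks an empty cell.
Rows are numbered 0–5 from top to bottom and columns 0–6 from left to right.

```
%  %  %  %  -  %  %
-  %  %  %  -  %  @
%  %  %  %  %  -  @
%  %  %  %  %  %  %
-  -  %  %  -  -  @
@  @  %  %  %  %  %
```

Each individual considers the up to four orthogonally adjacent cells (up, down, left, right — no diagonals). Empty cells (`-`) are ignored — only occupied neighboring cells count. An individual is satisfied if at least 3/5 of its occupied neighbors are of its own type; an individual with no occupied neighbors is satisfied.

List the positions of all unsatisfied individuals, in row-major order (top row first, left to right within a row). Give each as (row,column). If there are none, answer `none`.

(0,6), (1,5), (1,6), (2,6), (3,6), (4,6), (5,1), (5,6)

Row 0: (0,0)% 1/1 ok · (0,1)% 3/3 ok · (0,2)% 3/3 ok · (0,3)% 2/2 ok · (0,5)% 2/2 ok · (0,6)% 1/2 unhappy
Row 1: (1,1)% 3/3 ok · (1,2)% 4/4 ok · (1,3)% 3/3 ok · (1,5)% 1/2 unhappy · (1,6)@ 1/3 unhappy
Row 2: (2,0)% 2/2 ok · (2,1)% 4/4 ok · (2,2)% 4/4 ok · (2,3)% 4/4 ok · (2,4)% 2/2 ok · (2,6)@ 1/2 unhappy
Row 3: (3,0)% 2/2 ok · (3,1)% 3/3 ok · (3,2)% 4/4 ok · (3,3)% 4/4 ok · (3,4)% 3/3 ok · (3,5)% 2/2 ok · (3,6)% 1/3 unhappy
Row 4: (4,2)% 3/3 ok · (4,3)% 3/3 ok · (4,6)@ 0/2 unhappy
Row 5: (5,0)@ 1/1 ok · (5,1)@ 1/2 unhappy · (5,2)% 2/3 ok · (5,3)% 3/3 ok · (5,4)% 2/2 ok · (5,5)% 2/2 ok · (5,6)% 1/2 unhappy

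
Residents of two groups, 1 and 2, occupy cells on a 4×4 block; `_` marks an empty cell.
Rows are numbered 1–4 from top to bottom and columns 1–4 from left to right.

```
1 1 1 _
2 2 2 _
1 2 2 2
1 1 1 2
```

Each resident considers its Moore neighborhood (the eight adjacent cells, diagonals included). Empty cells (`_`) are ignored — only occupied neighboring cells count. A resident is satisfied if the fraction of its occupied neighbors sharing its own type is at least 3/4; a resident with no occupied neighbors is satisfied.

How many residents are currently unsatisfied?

Row 1: (1,1)1 1/3 ✗ · (1,2)1 2/5 ✗ · (1,3)1 1/3 ✗
Row 2: (2,1)2 2/5 ✗ · (2,2)2 4/8 ✗ · (2,3)2 4/6 ✗
Row 3: (3,1)1 2/5 ✗ · (3,2)2 4/8 ✗ · (3,3)2 5/7 ✗ · (3,4)2 3/4 ✓
Row 4: (4,1)1 2/3 ✗ · (4,2)1 3/5 ✗ · (4,3)1 1/5 ✗ · (4,4)2 2/3 ✗
Unsatisfied: (1,1), (1,2), (1,3), (2,1), (2,2), (2,3), (3,1), (3,2), (3,3), (4,1), (4,2), (4,3), (4,4) — 13 in total.

13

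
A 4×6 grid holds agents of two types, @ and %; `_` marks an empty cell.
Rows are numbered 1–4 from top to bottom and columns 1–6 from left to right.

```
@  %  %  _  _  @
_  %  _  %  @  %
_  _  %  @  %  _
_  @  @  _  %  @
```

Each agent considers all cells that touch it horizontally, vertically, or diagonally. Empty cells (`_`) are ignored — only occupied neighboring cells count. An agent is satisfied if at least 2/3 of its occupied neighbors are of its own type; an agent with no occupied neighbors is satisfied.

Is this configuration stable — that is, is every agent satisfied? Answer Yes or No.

No

Row 1: (1,1)@ 0/2 not · (1,2)% 2/3 satisfied · (1,3)% 3/3 satisfied · (1,6)@ 1/2 not
Row 2: (2,2)% 3/4 satisfied · (2,4)% 3/5 not · (2,5)@ 2/5 not · (2,6)% 1/3 not
Row 3: (3,3)% 2/5 not · (3,4)@ 2/6 not · (3,5)% 3/6 not
Row 4: (4,2)@ 1/2 not · (4,3)@ 2/3 satisfied · (4,5)% 1/3 not · (4,6)@ 0/2 not
For instance (1,1) has only 0/2 same-type neighbors, below 2/3.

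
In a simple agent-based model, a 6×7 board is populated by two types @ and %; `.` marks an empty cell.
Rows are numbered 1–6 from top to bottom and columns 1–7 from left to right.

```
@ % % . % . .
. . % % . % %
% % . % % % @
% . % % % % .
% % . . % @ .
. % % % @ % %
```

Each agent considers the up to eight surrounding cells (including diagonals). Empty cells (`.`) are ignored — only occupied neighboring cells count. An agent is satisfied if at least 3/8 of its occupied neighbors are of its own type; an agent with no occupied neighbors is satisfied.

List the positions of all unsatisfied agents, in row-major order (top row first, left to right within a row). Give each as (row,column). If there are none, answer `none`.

Row 1: (1,1)@ 0/1 ✗ · (1,2)% 2/3 ✓ · (1,3)% 3/3 ✓ · (1,5)% 2/2 ✓
Row 2: (2,3)% 5/5 ✓ · (2,4)% 5/5 ✓ · (2,6)% 4/5 ✓ · (2,7)% 2/3 ✓
Row 3: (3,1)% 2/2 ✓ · (3,2)% 4/4 ✓ · (3,4)% 6/6 ✓ · (3,5)% 7/7 ✓ · (3,6)% 5/6 ✓ · (3,7)@ 0/4 ✗
Row 4: (4,1)% 4/4 ✓ · (4,3)% 4/4 ✓ · (4,4)% 5/5 ✓ · (4,5)% 6/7 ✓ · (4,6)% 4/6 ✓
Row 5: (5,1)% 3/3 ✓ · (5,2)% 5/5 ✓ · (5,5)% 5/7 ✓ · (5,6)@ 1/6 ✗
Row 6: (6,2)% 3/3 ✓ · (6,3)% 3/3 ✓ · (6,4)% 2/3 ✓ · (6,5)@ 1/4 ✗ · (6,6)% 2/4 ✓ · (6,7)% 1/2 ✓

(1,1), (3,7), (5,6), (6,5)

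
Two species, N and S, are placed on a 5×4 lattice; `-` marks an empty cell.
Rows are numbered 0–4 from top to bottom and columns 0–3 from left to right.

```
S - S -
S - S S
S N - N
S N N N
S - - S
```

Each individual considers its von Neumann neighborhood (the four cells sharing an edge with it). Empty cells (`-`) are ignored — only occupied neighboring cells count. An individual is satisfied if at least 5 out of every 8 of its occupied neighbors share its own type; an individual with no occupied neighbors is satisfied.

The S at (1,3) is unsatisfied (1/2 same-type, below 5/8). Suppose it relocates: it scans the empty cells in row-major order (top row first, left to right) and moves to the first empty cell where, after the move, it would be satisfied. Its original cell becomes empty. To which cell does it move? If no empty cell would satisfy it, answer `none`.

Vacating (1,3). Empty cells in order:
  (0,1): 2/2 same-type → satisfied — stop here.

(0,1)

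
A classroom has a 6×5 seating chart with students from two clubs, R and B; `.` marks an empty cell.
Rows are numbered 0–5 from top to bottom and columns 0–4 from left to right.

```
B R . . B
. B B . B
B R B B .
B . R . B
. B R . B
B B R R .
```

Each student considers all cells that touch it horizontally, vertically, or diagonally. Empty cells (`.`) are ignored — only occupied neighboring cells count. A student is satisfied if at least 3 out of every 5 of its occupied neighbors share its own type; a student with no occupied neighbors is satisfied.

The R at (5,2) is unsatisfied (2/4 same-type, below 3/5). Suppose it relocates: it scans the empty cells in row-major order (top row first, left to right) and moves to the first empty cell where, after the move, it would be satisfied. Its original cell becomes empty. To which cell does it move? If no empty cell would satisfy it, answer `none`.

(4,3)

Vacating (5,2). Empty cells in order:
  (0,2): 1/3 same-type → still unsatisfied.
  (0,3): 0/3 same-type → still unsatisfied.
  (1,0): 2/5 same-type → still unsatisfied.
  (1,3): 0/5 same-type → still unsatisfied.
  (2,4): 0/3 same-type → still unsatisfied.
  (3,1): 3/7 same-type → still unsatisfied.
  (3,3): 2/6 same-type → still unsatisfied.
  (4,0): 0/4 same-type → still unsatisfied.
  (4,3): 3/5 same-type → satisfied — stop here.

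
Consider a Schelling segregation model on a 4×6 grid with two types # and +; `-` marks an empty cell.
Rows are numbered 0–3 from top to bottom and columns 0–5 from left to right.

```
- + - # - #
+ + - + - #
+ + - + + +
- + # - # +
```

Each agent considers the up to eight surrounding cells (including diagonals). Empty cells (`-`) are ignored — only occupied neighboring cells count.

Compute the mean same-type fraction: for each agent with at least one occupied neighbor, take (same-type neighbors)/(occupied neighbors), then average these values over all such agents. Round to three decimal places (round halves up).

(0,1)+ 2/2
(0,3)# 0/1
(0,5)# 1/1
(1,0)+ 4/4
(1,1)+ 4/4
(1,3)+ 2/3
(1,5)# 1/3
(2,0)+ 4/4
(2,1)+ 4/5
(2,3)+ 2/4
(2,4)+ 4/6
(2,5)+ 2/4
(3,1)+ 2/3
(3,2)# 0/3
(3,4)# 0/4
(3,5)+ 2/3
Sum over 16 agents: 2/2 + 0/1 + 1/1 + 4/4 + 4/4 + 2/3 + 1/3 + 4/4 + 4/5 + 2/4 + 4/6 + 2/4 + 2/3 + 0/3 + 0/4 + 2/3 = 49/5; mean = 49/5 ÷ 16 = 49/80 = 0.6125 → 0.613.

0.613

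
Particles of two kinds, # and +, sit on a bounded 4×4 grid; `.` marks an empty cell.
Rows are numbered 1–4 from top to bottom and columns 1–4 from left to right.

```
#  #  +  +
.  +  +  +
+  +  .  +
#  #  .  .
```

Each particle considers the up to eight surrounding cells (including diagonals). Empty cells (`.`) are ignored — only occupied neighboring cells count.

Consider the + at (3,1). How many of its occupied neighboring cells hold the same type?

Occupied neighbors of (3,1): (2,2)=+, (3,2)=+, (4,1)=#, (4,2)=#.
Same type (+): 2 of 4.

2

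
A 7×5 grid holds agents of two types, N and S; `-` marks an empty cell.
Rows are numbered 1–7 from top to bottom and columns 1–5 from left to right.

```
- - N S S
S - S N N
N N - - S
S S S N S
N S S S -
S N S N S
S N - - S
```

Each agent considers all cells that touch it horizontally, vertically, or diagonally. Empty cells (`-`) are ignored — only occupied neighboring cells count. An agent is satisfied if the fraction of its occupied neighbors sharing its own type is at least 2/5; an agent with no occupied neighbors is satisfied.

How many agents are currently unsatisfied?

Row 1: (1,3)N 1/3 not · (1,4)S 2/5 satisfied · (1,5)S 1/3 not
Row 2: (2,1)S 0/2 not · (2,3)S 1/4 not · (2,4)N 2/6 not · (2,5)N 1/4 not
Row 3: (3,1)N 1/4 not · (3,2)N 1/6 not · (3,5)S 1/4 not
Row 4: (4,1)S 2/5 satisfied · (4,2)S 4/7 satisfied · (4,3)S 4/6 satisfied · (4,4)N 0/5 not · (4,5)S 2/3 satisfied
Row 5: (5,1)N 1/5 not · (5,2)S 6/8 satisfied · (5,3)S 5/8 satisfied · (5,4)S 5/7 satisfied
Row 6: (6,1)S 2/5 satisfied · (6,2)N 2/7 not · (6,3)S 3/6 satisfied · (6,4)N 0/5 not · (6,5)S 2/3 satisfied
Row 7: (7,1)S 1/3 not · (7,2)N 1/4 not · (7,5)S 1/2 satisfied
Unsatisfied: (1,3), (1,5), (2,1), (2,3), (2,4), (2,5), (3,1), (3,2), (3,5), (4,4), (5,1), (6,2), (6,4), (7,1), (7,2) — 15 in total.

15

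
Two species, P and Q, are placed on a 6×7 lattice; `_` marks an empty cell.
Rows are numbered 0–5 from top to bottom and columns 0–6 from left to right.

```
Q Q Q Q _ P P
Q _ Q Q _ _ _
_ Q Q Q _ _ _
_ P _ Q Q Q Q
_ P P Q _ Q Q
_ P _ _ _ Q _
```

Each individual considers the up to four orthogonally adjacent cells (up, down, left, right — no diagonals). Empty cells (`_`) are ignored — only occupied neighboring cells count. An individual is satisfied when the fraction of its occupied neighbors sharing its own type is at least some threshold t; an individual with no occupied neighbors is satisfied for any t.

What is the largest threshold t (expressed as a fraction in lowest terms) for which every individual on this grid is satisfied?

1/2

(0,0)Q 2/2
(0,1)Q 2/2
(0,2)Q 3/3
(0,3)Q 2/2
(0,5)P 1/1
(0,6)P 1/1
(1,0)Q 1/1
(1,2)Q 3/3
(1,3)Q 3/3
(2,1)Q 1/2
(2,2)Q 3/3
(2,3)Q 3/3
(3,1)P 1/2
(3,3)Q 3/3
(3,4)Q 2/2
(3,5)Q 3/3
(3,6)Q 2/2
(4,1)P 3/3
(4,2)P 1/2
(4,3)Q 1/2
(4,5)Q 3/3
(4,6)Q 2/2
(5,1)P 1/1
(5,5)Q 1/1
The smallest same-type fraction is 1/2 at (2,1), which reduces to 1/2. Any threshold above that leaves this individual unsatisfied.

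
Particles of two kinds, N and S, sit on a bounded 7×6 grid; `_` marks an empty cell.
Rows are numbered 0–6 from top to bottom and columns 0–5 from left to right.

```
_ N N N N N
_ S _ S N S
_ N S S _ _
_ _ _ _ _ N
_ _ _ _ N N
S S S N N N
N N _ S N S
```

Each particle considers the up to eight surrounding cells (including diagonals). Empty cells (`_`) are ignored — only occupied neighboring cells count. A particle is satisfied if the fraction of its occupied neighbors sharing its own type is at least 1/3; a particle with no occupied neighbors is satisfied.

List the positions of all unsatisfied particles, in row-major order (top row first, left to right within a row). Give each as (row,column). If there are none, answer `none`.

(0,1)N 1/2 ✓
(0,2)N 2/4 ✓
(0,3)N 3/4 ✓
(0,4)N 3/5 ✓
(0,5)N 2/3 ✓
(1,1)S 1/4 ✗
(1,3)S 2/6 ✓
(1,4)N 3/6 ✓
(1,5)S 0/3 ✗
(2,1)N 0/2 ✗
(2,2)S 3/4 ✓
(2,3)S 2/3 ✓
(3,5)N 2/2 ✓
(4,4)N 5/5 ✓
(4,5)N 4/4 ✓
(5,0)S 1/3 ✓
(5,1)S 2/4 ✓
(5,2)S 2/4 ✓
(5,3)N 3/5 ✓
(5,4)N 5/7 ✓
(5,5)N 4/5 ✓
(6,0)N 1/3 ✓
(6,1)N 1/4 ✗
(6,3)S 1/4 ✗
(6,4)N 3/5 ✓
(6,5)S 0/3 ✗

(1,1), (1,5), (2,1), (6,1), (6,3), (6,5)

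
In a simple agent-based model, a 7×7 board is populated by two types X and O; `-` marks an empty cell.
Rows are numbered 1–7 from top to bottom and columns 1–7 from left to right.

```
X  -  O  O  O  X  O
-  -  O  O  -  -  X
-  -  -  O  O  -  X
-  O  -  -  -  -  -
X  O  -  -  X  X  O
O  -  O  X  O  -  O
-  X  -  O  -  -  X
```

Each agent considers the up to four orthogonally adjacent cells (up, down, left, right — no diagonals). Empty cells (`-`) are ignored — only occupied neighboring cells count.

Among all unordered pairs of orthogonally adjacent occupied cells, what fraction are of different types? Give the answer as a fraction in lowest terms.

1/2

Scan each occupied cell's neighbors to the right and below so each pair is counted once.
From row 1: 3 unlike of 7 pairs (running 3/7).
From row 2: 0 unlike of 3 pairs (running 3/10).
From row 3: 0 unlike of 1 pairs (running 3/11).
From row 4: 0 unlike of 1 pairs (running 3/12).
From row 5: 4 unlike of 6 pairs (running 7/18).
From row 6: 4 unlike of 4 pairs (running 11/22).
Total adjacent occupied pairs: 22; unlike-type pairs: 11.
11/22 reduces to 1/2.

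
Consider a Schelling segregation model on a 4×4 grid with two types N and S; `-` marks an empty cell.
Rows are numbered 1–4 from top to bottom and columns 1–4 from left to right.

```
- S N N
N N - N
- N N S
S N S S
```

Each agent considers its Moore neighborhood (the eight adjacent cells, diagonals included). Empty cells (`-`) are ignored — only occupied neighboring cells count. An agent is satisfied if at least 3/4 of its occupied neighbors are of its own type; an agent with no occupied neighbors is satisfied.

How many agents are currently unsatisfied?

Row 1: (1,2)S 0/3 unhappy · (1,3)N 3/4 ok · (1,4)N 2/2 ok
Row 2: (2,1)N 2/3 unhappy · (2,2)N 4/5 ok · (2,4)N 3/4 ok
Row 3: (3,2)N 4/6 unhappy · (3,3)N 4/7 unhappy · (3,4)S 2/4 unhappy
Row 4: (4,1)S 0/2 unhappy · (4,2)N 2/4 unhappy · (4,3)S 2/5 unhappy · (4,4)S 2/3 unhappy
Unsatisfied: (1,2), (2,1), (3,2), (3,3), (3,4), (4,1), (4,2), (4,3), (4,4) — 9 in total.

9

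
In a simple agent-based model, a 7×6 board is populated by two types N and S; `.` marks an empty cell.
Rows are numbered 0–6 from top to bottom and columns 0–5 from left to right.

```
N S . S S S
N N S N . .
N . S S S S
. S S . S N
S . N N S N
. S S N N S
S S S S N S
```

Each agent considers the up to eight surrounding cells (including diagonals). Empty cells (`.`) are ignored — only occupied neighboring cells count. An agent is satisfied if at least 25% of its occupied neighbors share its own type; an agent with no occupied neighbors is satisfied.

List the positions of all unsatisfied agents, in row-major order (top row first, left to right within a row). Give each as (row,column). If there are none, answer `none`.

(1,3), (3,5)

Row 0: (0,0)N 2/3 ok · (0,1)S 1/4 ok · (0,3)S 2/3 ok · (0,4)S 2/3 ok · (0,5)S 1/1 ok
Row 1: (1,0)N 3/4 ok · (1,1)N 3/6 ok · (1,2)S 4/6 ok · (1,3)N 0/6 unhappy
Row 2: (2,0)N 2/3 ok · (2,2)S 4/6 ok · (2,3)S 5/6 ok · (2,4)S 3/5 ok · (2,5)S 2/3 ok
Row 3: (3,1)S 3/5 ok · (3,2)S 3/5 ok · (3,4)S 4/7 ok · (3,5)N 1/5 unhappy
Row 4: (4,0)S 2/2 ok · (4,2)N 2/6 ok · (4,3)N 3/7 ok · (4,4)S 2/7 ok · (4,5)N 2/5 ok
Row 5: (5,1)S 5/6 ok · (5,2)S 4/7 ok · (5,3)N 4/8 ok · (5,4)N 4/8 ok · (5,5)S 2/5 ok
Row 6: (6,0)S 2/2 ok · (6,1)S 4/4 ok · (6,2)S 4/5 ok · (6,3)S 2/5 ok · (6,4)N 2/5 ok · (6,5)S 1/3 ok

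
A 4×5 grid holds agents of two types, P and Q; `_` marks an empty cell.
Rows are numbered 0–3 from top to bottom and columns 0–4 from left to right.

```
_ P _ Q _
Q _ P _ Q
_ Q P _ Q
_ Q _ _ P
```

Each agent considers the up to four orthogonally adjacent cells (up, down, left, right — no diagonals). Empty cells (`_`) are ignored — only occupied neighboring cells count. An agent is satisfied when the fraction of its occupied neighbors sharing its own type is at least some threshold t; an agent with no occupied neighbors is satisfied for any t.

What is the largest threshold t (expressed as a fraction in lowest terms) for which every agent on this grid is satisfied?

Row 0: (0,1)P — no occupied neighbors · (0,3)Q — no occupied neighbors
Row 1: (1,0)Q — no occupied neighbors · (1,2)P 1/1 · (1,4)Q 1/1
Row 2: (2,1)Q 1/2 · (2,2)P 1/2 · (2,4)Q 1/2
Row 3: (3,1)Q 1/1 · (3,4)P 0/1
The smallest same-type fraction is 0/1 at (3,4), which reduces to 0/1. Any threshold above that leaves this agent unsatisfied.

0/1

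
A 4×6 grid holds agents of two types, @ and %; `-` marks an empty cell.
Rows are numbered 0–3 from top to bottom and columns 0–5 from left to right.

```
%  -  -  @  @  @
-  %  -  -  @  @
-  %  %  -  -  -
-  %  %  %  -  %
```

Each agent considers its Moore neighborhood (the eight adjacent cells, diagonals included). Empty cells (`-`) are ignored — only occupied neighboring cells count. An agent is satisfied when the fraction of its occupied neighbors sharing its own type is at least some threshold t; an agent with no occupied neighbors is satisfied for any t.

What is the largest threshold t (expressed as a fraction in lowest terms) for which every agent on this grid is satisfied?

1/1

Row 0: (0,0)% 1/1 · (0,3)@ 2/2 · (0,4)@ 4/4 · (0,5)@ 3/3
Row 1: (1,1)% 3/3 · (1,4)@ 4/4 · (1,5)@ 3/3
Row 2: (2,1)% 4/4 · (2,2)% 5/5
Row 3: (3,1)% 3/3 · (3,2)% 4/4 · (3,3)% 2/2 · (3,5)% — no occupied neighbors
The smallest same-type fraction is 1/1 at (0,0), which reduces to 1/1. Any threshold above that leaves this agent unsatisfied.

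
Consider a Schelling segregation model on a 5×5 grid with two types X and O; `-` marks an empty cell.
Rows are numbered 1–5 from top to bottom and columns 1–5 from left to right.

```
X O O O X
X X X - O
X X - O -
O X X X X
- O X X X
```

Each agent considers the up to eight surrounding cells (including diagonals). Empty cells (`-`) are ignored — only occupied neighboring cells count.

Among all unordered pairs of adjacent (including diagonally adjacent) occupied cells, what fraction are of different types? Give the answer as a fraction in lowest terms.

19/50

Scan each occupied cell's neighbors to the right and below (and the two forward diagonals) so each pair is counted once.
From row 1: 9 unlike of 14 pairs (running 9/14).
From row 2: 1 unlike of 9 pairs (running 10/23).
From row 3: 5 unlike of 9 pairs (running 15/32).
From row 4: 3 unlike of 15 pairs (running 18/47).
From row 5: 1 unlike of 3 pairs (running 19/50).
Total adjacent occupied pairs: 50; unlike-type pairs: 19.
19/50 is already in lowest terms.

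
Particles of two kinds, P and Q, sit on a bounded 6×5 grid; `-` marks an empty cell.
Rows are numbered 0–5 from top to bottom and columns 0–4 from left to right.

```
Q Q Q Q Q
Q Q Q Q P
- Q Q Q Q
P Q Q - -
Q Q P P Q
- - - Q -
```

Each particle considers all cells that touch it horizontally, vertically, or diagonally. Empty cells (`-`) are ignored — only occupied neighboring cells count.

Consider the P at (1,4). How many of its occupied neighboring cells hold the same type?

0

Occupied neighbors of (1,4): (0,3)=Q, (0,4)=Q, (1,3)=Q, (2,3)=Q, (2,4)=Q.
Same type (P): 0 of 5.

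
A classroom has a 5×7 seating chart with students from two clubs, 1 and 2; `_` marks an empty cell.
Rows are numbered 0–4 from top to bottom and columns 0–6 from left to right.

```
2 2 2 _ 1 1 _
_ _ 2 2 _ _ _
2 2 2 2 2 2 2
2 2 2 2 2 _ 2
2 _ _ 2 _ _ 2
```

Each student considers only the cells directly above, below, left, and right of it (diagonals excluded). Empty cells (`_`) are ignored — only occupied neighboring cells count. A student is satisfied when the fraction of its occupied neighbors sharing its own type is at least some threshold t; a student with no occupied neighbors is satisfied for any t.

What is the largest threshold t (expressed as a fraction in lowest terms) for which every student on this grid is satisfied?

(0,0)2 1/1
(0,1)2 2/2
(0,2)2 2/2
(0,4)1 1/1
(0,5)1 1/1
(1,2)2 3/3
(1,3)2 2/2
(2,0)2 2/2
(2,1)2 3/3
(2,2)2 4/4
(2,3)2 4/4
(2,4)2 3/3
(2,5)2 2/2
(2,6)2 2/2
(3,0)2 3/3
(3,1)2 3/3
(3,2)2 3/3
(3,3)2 4/4
(3,4)2 2/2
(3,6)2 2/2
(4,0)2 1/1
(4,3)2 1/1
(4,6)2 1/1
The smallest same-type fraction is 1/1 at (0,0), which reduces to 1/1. Any threshold above that leaves this student unsatisfied.

1/1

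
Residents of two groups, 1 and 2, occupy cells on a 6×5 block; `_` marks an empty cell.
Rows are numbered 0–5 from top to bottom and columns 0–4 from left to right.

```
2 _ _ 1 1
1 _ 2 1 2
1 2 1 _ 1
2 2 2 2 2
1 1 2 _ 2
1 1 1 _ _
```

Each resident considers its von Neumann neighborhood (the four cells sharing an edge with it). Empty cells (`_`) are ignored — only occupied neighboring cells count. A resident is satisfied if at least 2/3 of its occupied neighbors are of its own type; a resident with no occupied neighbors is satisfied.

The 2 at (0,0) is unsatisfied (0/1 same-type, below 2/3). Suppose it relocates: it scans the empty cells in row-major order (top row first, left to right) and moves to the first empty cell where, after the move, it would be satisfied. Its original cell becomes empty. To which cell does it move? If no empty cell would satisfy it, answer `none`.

(0,1)

Vacating (0,0). Empty cells in order:
  (0,1): 0/0 same-type → satisfied — stop here.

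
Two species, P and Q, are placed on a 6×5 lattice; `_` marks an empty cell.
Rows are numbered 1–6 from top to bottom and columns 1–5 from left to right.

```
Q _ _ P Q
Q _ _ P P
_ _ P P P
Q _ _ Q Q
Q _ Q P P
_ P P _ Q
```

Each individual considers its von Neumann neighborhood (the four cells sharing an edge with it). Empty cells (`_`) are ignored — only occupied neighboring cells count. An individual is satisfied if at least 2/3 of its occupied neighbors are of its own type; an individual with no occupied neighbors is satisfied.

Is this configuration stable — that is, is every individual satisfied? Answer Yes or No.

No

Row 1: (1,1)Q 1/1 satisfied · (1,4)P 1/2 not · (1,5)Q 0/2 not
Row 2: (2,1)Q 1/1 satisfied · (2,4)P 3/3 satisfied · (2,5)P 2/3 satisfied
Row 3: (3,3)P 1/1 satisfied · (3,4)P 3/4 satisfied · (3,5)P 2/3 satisfied
Row 4: (4,1)Q 1/1 satisfied · (4,4)Q 1/3 not · (4,5)Q 1/3 not
Row 5: (5,1)Q 1/1 satisfied · (5,3)Q 0/2 not · (5,4)P 1/3 not · (5,5)P 1/3 not
Row 6: (6,2)P 1/1 satisfied · (6,3)P 1/2 not · (6,5)Q 0/1 not
For instance (1,4) has only 1/2 same-type neighbors, below 2/3.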